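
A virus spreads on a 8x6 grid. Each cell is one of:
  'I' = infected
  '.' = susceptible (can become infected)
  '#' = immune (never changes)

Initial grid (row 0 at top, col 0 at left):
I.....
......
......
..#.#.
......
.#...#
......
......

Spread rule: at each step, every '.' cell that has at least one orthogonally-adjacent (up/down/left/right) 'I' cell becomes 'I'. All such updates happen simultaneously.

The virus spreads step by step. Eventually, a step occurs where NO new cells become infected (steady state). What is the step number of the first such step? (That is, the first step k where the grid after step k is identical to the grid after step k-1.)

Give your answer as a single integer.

Step 0 (initial): 1 infected
Step 1: +2 new -> 3 infected
Step 2: +3 new -> 6 infected
Step 3: +4 new -> 10 infected
Step 4: +5 new -> 15 infected
Step 5: +5 new -> 20 infected
Step 6: +5 new -> 25 infected
Step 7: +5 new -> 30 infected
Step 8: +5 new -> 35 infected
Step 9: +4 new -> 39 infected
Step 10: +2 new -> 41 infected
Step 11: +2 new -> 43 infected
Step 12: +1 new -> 44 infected
Step 13: +0 new -> 44 infected

Answer: 13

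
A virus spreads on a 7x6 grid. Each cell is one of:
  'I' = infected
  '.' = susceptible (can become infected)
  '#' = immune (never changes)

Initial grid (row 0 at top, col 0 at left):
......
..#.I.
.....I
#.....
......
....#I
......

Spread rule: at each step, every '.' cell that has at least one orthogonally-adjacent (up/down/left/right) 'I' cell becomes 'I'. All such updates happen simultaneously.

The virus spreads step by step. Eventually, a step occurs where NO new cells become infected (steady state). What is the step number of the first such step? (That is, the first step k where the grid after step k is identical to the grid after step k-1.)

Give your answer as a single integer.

Step 0 (initial): 3 infected
Step 1: +7 new -> 10 infected
Step 2: +6 new -> 16 infected
Step 3: +5 new -> 21 infected
Step 4: +6 new -> 27 infected
Step 5: +7 new -> 34 infected
Step 6: +4 new -> 38 infected
Step 7: +1 new -> 39 infected
Step 8: +0 new -> 39 infected

Answer: 8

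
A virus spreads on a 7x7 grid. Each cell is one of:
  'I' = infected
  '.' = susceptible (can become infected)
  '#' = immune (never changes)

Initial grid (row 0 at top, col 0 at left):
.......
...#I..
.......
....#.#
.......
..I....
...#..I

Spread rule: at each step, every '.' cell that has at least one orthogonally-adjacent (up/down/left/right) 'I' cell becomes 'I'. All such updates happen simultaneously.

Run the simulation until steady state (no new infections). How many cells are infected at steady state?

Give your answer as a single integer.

Answer: 45

Derivation:
Step 0 (initial): 3 infected
Step 1: +9 new -> 12 infected
Step 2: +14 new -> 26 infected
Step 3: +11 new -> 37 infected
Step 4: +4 new -> 41 infected
Step 5: +3 new -> 44 infected
Step 6: +1 new -> 45 infected
Step 7: +0 new -> 45 infected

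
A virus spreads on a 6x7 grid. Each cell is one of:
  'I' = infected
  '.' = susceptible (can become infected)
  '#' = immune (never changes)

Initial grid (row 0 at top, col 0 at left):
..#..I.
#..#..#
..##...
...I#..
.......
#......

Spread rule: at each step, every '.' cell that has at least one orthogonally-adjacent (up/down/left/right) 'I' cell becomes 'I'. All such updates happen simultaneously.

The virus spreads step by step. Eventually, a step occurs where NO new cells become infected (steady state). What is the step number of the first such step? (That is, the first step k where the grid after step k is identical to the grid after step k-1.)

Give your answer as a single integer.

Step 0 (initial): 2 infected
Step 1: +5 new -> 7 infected
Step 2: +7 new -> 14 infected
Step 3: +9 new -> 23 infected
Step 4: +7 new -> 30 infected
Step 5: +3 new -> 33 infected
Step 6: +1 new -> 34 infected
Step 7: +0 new -> 34 infected

Answer: 7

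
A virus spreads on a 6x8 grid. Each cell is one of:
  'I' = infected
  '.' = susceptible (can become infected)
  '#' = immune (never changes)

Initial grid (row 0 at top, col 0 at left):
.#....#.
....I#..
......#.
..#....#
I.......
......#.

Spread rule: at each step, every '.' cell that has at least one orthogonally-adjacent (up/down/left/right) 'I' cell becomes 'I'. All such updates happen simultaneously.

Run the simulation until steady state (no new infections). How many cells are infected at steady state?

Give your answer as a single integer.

Answer: 37

Derivation:
Step 0 (initial): 2 infected
Step 1: +6 new -> 8 infected
Step 2: +10 new -> 18 infected
Step 3: +10 new -> 28 infected
Step 4: +5 new -> 33 infected
Step 5: +2 new -> 35 infected
Step 6: +1 new -> 36 infected
Step 7: +1 new -> 37 infected
Step 8: +0 new -> 37 infected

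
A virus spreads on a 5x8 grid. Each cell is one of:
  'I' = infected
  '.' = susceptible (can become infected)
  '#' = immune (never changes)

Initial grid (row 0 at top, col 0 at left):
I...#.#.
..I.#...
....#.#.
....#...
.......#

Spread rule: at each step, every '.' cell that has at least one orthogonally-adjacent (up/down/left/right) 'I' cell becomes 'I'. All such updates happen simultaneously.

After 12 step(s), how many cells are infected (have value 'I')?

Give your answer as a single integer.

Step 0 (initial): 2 infected
Step 1: +6 new -> 8 infected
Step 2: +5 new -> 13 infected
Step 3: +4 new -> 17 infected
Step 4: +3 new -> 20 infected
Step 5: +1 new -> 21 infected
Step 6: +1 new -> 22 infected
Step 7: +2 new -> 24 infected
Step 8: +2 new -> 26 infected
Step 9: +2 new -> 28 infected
Step 10: +3 new -> 31 infected
Step 11: +1 new -> 32 infected
Step 12: +1 new -> 33 infected

Answer: 33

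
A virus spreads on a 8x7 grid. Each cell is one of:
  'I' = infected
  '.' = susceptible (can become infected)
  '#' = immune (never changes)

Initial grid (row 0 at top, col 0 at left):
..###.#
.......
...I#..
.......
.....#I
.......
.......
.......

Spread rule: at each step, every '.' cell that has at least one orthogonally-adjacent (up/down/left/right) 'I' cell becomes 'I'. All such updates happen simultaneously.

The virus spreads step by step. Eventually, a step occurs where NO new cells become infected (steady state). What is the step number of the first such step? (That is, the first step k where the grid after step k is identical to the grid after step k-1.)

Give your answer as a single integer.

Step 0 (initial): 2 infected
Step 1: +5 new -> 7 infected
Step 2: +10 new -> 17 infected
Step 3: +12 new -> 29 infected
Step 4: +9 new -> 38 infected
Step 5: +6 new -> 44 infected
Step 6: +3 new -> 47 infected
Step 7: +2 new -> 49 infected
Step 8: +1 new -> 50 infected
Step 9: +0 new -> 50 infected

Answer: 9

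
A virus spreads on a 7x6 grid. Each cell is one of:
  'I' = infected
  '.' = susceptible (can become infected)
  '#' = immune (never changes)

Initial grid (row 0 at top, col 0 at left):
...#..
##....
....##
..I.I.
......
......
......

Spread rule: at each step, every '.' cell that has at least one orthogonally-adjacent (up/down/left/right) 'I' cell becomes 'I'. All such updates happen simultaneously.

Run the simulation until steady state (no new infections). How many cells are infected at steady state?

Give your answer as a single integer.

Answer: 37

Derivation:
Step 0 (initial): 2 infected
Step 1: +6 new -> 8 infected
Step 2: +9 new -> 17 infected
Step 3: +9 new -> 26 infected
Step 4: +6 new -> 32 infected
Step 5: +4 new -> 36 infected
Step 6: +1 new -> 37 infected
Step 7: +0 new -> 37 infected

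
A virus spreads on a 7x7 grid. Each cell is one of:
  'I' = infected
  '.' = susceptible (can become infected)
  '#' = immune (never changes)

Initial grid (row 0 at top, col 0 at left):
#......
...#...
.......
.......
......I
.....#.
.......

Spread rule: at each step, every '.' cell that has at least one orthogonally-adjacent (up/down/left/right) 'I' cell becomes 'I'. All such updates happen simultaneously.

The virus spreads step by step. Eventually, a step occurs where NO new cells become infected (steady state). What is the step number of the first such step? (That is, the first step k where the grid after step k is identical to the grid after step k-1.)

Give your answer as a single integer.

Answer: 10

Derivation:
Step 0 (initial): 1 infected
Step 1: +3 new -> 4 infected
Step 2: +4 new -> 8 infected
Step 3: +6 new -> 14 infected
Step 4: +7 new -> 21 infected
Step 5: +7 new -> 28 infected
Step 6: +6 new -> 34 infected
Step 7: +6 new -> 40 infected
Step 8: +4 new -> 44 infected
Step 9: +2 new -> 46 infected
Step 10: +0 new -> 46 infected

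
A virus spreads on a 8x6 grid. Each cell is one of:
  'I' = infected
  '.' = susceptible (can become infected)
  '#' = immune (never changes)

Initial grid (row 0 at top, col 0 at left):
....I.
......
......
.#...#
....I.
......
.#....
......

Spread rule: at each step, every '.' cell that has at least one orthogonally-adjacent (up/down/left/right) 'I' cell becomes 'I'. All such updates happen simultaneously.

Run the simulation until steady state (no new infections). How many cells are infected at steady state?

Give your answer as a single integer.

Answer: 45

Derivation:
Step 0 (initial): 2 infected
Step 1: +7 new -> 9 infected
Step 2: +9 new -> 18 infected
Step 3: +10 new -> 28 infected
Step 4: +8 new -> 36 infected
Step 5: +5 new -> 41 infected
Step 6: +3 new -> 44 infected
Step 7: +1 new -> 45 infected
Step 8: +0 new -> 45 infected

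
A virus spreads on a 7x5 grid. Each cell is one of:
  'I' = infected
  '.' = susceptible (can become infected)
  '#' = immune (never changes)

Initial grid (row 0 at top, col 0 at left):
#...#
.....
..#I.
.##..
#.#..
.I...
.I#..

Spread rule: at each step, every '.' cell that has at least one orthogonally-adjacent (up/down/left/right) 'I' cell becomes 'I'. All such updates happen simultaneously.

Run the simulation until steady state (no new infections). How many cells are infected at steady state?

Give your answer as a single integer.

Step 0 (initial): 3 infected
Step 1: +7 new -> 10 infected
Step 2: +6 new -> 16 infected
Step 3: +5 new -> 21 infected
Step 4: +4 new -> 25 infected
Step 5: +1 new -> 26 infected
Step 6: +1 new -> 27 infected
Step 7: +0 new -> 27 infected

Answer: 27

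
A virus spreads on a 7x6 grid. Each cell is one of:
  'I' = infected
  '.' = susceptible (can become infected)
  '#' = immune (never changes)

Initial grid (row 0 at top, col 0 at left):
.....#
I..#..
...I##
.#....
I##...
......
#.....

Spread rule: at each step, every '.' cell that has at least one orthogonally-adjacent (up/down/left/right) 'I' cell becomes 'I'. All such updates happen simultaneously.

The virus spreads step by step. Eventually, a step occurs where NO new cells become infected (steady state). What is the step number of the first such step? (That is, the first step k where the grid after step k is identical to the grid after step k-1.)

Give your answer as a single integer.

Step 0 (initial): 3 infected
Step 1: +7 new -> 10 infected
Step 2: +7 new -> 17 infected
Step 3: +6 new -> 23 infected
Step 4: +5 new -> 28 infected
Step 5: +3 new -> 31 infected
Step 6: +2 new -> 33 infected
Step 7: +1 new -> 34 infected
Step 8: +0 new -> 34 infected

Answer: 8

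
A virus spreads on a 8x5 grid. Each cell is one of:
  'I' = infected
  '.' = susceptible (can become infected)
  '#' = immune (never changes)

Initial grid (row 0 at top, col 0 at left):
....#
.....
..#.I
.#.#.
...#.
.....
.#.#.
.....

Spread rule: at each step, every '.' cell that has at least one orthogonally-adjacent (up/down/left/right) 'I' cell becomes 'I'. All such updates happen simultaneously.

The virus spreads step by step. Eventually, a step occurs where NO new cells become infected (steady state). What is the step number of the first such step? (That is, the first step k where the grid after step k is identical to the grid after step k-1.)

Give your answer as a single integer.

Step 0 (initial): 1 infected
Step 1: +3 new -> 4 infected
Step 2: +2 new -> 6 infected
Step 3: +3 new -> 9 infected
Step 4: +4 new -> 13 infected
Step 5: +5 new -> 18 infected
Step 6: +6 new -> 24 infected
Step 7: +5 new -> 29 infected
Step 8: +3 new -> 32 infected
Step 9: +1 new -> 33 infected
Step 10: +0 new -> 33 infected

Answer: 10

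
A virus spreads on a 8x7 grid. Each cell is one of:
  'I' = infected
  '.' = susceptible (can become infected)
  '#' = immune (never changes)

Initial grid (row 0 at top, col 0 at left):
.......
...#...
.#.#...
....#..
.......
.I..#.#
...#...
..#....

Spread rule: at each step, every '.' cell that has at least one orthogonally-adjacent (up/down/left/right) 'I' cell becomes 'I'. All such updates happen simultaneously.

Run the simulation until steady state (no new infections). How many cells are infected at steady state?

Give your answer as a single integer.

Answer: 48

Derivation:
Step 0 (initial): 1 infected
Step 1: +4 new -> 5 infected
Step 2: +7 new -> 12 infected
Step 3: +4 new -> 16 infected
Step 4: +4 new -> 20 infected
Step 5: +3 new -> 23 infected
Step 6: +6 new -> 29 infected
Step 7: +5 new -> 34 infected
Step 8: +7 new -> 41 infected
Step 9: +5 new -> 46 infected
Step 10: +2 new -> 48 infected
Step 11: +0 new -> 48 infected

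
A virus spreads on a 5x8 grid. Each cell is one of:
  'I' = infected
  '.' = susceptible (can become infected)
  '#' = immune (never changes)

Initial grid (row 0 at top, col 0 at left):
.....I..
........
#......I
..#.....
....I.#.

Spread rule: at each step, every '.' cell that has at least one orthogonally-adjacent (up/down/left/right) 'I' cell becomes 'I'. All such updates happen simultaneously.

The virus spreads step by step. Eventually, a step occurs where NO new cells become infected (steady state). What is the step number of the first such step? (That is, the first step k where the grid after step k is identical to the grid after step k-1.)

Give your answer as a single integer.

Step 0 (initial): 3 infected
Step 1: +9 new -> 12 infected
Step 2: +11 new -> 23 infected
Step 3: +4 new -> 27 infected
Step 4: +5 new -> 32 infected
Step 5: +4 new -> 36 infected
Step 6: +1 new -> 37 infected
Step 7: +0 new -> 37 infected

Answer: 7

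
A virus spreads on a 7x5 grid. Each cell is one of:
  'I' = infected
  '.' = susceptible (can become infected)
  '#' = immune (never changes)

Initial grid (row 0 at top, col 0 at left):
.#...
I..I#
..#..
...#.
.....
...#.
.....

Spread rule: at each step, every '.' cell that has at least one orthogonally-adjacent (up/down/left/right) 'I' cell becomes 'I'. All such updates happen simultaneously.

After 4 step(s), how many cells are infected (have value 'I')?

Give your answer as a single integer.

Answer: 20

Derivation:
Step 0 (initial): 2 infected
Step 1: +6 new -> 8 infected
Step 2: +5 new -> 13 infected
Step 3: +3 new -> 16 infected
Step 4: +4 new -> 20 infected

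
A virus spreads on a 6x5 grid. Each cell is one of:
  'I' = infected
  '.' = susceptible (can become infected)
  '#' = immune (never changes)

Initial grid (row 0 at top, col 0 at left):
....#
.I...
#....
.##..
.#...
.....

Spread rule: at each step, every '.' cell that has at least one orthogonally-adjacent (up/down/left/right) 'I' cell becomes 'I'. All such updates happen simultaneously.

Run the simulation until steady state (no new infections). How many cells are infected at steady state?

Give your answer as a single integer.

Answer: 25

Derivation:
Step 0 (initial): 1 infected
Step 1: +4 new -> 5 infected
Step 2: +4 new -> 9 infected
Step 3: +3 new -> 12 infected
Step 4: +2 new -> 14 infected
Step 5: +2 new -> 16 infected
Step 6: +3 new -> 19 infected
Step 7: +2 new -> 21 infected
Step 8: +1 new -> 22 infected
Step 9: +1 new -> 23 infected
Step 10: +1 new -> 24 infected
Step 11: +1 new -> 25 infected
Step 12: +0 new -> 25 infected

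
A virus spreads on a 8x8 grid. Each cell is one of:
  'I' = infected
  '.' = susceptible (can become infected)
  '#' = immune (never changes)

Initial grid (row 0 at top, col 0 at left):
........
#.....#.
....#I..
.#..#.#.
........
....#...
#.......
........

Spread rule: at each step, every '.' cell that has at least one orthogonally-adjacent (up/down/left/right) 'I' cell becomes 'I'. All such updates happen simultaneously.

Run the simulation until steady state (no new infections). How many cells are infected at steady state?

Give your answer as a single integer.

Answer: 56

Derivation:
Step 0 (initial): 1 infected
Step 1: +3 new -> 4 infected
Step 2: +4 new -> 8 infected
Step 3: +8 new -> 16 infected
Step 4: +8 new -> 24 infected
Step 5: +10 new -> 34 infected
Step 6: +9 new -> 43 infected
Step 7: +7 new -> 50 infected
Step 8: +4 new -> 54 infected
Step 9: +1 new -> 55 infected
Step 10: +1 new -> 56 infected
Step 11: +0 new -> 56 infected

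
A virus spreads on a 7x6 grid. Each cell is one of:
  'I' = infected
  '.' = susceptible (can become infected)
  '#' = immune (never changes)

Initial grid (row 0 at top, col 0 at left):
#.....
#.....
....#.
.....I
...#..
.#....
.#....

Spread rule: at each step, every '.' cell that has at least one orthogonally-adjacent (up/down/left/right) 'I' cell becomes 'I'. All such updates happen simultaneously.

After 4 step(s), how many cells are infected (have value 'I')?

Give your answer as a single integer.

Answer: 21

Derivation:
Step 0 (initial): 1 infected
Step 1: +3 new -> 4 infected
Step 2: +4 new -> 8 infected
Step 3: +6 new -> 14 infected
Step 4: +7 new -> 21 infected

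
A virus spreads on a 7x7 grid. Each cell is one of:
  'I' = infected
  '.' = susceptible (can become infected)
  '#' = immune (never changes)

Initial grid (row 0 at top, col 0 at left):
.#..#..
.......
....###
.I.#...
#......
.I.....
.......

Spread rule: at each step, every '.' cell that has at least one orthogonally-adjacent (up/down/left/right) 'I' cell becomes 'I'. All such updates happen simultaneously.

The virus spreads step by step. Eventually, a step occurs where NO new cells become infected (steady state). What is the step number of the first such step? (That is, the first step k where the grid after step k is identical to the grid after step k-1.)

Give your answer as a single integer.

Answer: 9

Derivation:
Step 0 (initial): 2 infected
Step 1: +7 new -> 9 infected
Step 2: +7 new -> 16 infected
Step 3: +6 new -> 22 infected
Step 4: +6 new -> 28 infected
Step 5: +6 new -> 34 infected
Step 6: +4 new -> 38 infected
Step 7: +3 new -> 41 infected
Step 8: +1 new -> 42 infected
Step 9: +0 new -> 42 infected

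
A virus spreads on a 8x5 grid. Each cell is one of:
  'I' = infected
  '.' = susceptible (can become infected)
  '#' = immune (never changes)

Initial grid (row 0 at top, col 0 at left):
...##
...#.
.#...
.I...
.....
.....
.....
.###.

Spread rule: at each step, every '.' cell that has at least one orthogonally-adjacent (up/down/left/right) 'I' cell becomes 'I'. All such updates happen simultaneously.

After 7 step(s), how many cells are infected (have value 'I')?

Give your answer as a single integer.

Step 0 (initial): 1 infected
Step 1: +3 new -> 4 infected
Step 2: +6 new -> 10 infected
Step 3: +8 new -> 18 infected
Step 4: +8 new -> 26 infected
Step 5: +5 new -> 31 infected
Step 6: +1 new -> 32 infected
Step 7: +1 new -> 33 infected

Answer: 33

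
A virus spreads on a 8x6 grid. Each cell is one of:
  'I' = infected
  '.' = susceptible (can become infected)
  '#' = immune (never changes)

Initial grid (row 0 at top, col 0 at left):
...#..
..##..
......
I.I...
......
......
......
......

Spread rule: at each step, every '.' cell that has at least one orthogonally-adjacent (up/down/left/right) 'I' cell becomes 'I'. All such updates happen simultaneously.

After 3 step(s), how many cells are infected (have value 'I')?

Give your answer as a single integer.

Answer: 25

Derivation:
Step 0 (initial): 2 infected
Step 1: +6 new -> 8 infected
Step 2: +8 new -> 16 infected
Step 3: +9 new -> 25 infected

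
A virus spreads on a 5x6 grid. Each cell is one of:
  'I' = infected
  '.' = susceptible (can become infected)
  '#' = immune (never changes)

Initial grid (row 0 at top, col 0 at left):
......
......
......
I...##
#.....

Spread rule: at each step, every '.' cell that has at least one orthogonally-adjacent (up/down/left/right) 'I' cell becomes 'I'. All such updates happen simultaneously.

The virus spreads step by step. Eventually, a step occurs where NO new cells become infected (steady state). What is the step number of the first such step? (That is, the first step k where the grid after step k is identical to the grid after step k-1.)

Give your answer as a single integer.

Answer: 9

Derivation:
Step 0 (initial): 1 infected
Step 1: +2 new -> 3 infected
Step 2: +4 new -> 7 infected
Step 3: +5 new -> 12 infected
Step 4: +4 new -> 16 infected
Step 5: +4 new -> 20 infected
Step 6: +4 new -> 24 infected
Step 7: +2 new -> 26 infected
Step 8: +1 new -> 27 infected
Step 9: +0 new -> 27 infected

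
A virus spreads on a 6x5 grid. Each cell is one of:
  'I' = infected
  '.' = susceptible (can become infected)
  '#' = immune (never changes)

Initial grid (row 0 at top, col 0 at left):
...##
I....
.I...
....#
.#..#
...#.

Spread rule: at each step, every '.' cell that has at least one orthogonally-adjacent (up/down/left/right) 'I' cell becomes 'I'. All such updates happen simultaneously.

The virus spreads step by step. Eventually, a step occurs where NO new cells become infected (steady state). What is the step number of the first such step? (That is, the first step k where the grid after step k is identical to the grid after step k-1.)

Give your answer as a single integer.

Step 0 (initial): 2 infected
Step 1: +5 new -> 7 infected
Step 2: +5 new -> 12 infected
Step 3: +6 new -> 18 infected
Step 4: +4 new -> 22 infected
Step 5: +1 new -> 23 infected
Step 6: +0 new -> 23 infected

Answer: 6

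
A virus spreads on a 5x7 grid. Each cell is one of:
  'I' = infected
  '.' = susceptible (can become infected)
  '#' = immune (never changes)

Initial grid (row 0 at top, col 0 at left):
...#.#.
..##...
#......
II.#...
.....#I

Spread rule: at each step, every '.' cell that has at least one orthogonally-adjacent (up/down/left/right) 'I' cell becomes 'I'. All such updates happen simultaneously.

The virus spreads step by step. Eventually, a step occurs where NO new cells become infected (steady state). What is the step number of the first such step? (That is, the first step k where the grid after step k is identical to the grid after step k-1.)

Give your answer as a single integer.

Answer: 7

Derivation:
Step 0 (initial): 3 infected
Step 1: +5 new -> 8 infected
Step 2: +5 new -> 13 infected
Step 3: +7 new -> 20 infected
Step 4: +6 new -> 26 infected
Step 5: +1 new -> 27 infected
Step 6: +1 new -> 28 infected
Step 7: +0 new -> 28 infected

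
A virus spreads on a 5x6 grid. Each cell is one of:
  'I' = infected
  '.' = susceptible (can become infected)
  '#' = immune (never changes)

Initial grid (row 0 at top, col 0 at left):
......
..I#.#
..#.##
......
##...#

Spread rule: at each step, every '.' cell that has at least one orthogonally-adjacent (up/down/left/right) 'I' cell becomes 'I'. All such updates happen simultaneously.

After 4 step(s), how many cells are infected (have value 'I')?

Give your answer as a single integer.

Answer: 15

Derivation:
Step 0 (initial): 1 infected
Step 1: +2 new -> 3 infected
Step 2: +4 new -> 7 infected
Step 3: +4 new -> 11 infected
Step 4: +4 new -> 15 infected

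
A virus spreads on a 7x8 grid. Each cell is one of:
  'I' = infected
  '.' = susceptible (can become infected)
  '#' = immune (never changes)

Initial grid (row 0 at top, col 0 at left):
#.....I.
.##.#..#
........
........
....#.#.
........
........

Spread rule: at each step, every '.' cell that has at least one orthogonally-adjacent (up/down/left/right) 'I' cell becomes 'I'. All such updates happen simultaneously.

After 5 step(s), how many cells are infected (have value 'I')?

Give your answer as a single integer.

Step 0 (initial): 1 infected
Step 1: +3 new -> 4 infected
Step 2: +3 new -> 7 infected
Step 3: +4 new -> 11 infected
Step 4: +5 new -> 16 infected
Step 5: +5 new -> 21 infected

Answer: 21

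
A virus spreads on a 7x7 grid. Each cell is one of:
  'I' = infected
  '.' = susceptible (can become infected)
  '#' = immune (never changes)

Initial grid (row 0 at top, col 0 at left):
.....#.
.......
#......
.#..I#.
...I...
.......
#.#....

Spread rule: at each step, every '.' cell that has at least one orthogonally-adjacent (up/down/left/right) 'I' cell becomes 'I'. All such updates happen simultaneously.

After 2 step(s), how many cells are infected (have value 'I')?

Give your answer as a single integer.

Answer: 16

Derivation:
Step 0 (initial): 2 infected
Step 1: +5 new -> 7 infected
Step 2: +9 new -> 16 infected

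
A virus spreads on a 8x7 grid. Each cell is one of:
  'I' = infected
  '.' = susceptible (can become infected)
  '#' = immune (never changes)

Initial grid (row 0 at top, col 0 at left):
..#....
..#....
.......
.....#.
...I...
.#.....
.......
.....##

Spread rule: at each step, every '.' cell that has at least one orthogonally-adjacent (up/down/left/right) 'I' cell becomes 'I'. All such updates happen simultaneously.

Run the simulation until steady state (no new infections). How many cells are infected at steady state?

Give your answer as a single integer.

Step 0 (initial): 1 infected
Step 1: +4 new -> 5 infected
Step 2: +8 new -> 13 infected
Step 3: +10 new -> 23 infected
Step 4: +12 new -> 35 infected
Step 5: +8 new -> 43 infected
Step 6: +5 new -> 48 infected
Step 7: +2 new -> 50 infected
Step 8: +0 new -> 50 infected

Answer: 50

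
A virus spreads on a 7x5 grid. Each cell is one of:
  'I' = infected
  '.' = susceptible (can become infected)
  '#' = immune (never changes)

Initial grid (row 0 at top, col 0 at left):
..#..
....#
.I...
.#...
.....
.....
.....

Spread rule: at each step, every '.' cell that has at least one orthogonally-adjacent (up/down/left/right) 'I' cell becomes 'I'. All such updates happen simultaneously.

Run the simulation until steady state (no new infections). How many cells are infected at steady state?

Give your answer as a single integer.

Answer: 32

Derivation:
Step 0 (initial): 1 infected
Step 1: +3 new -> 4 infected
Step 2: +6 new -> 10 infected
Step 3: +6 new -> 16 infected
Step 4: +6 new -> 22 infected
Step 5: +6 new -> 28 infected
Step 6: +3 new -> 31 infected
Step 7: +1 new -> 32 infected
Step 8: +0 new -> 32 infected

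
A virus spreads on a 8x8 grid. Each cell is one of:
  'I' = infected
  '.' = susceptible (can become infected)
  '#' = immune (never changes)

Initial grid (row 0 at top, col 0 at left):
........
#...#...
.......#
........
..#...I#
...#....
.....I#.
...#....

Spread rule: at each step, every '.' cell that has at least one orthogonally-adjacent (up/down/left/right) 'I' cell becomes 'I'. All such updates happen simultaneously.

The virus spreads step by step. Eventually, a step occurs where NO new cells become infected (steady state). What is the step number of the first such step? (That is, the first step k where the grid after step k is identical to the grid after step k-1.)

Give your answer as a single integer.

Answer: 11

Derivation:
Step 0 (initial): 2 infected
Step 1: +6 new -> 8 infected
Step 2: +9 new -> 17 infected
Step 3: +7 new -> 24 infected
Step 4: +8 new -> 32 infected
Step 5: +7 new -> 39 infected
Step 6: +7 new -> 46 infected
Step 7: +5 new -> 51 infected
Step 8: +3 new -> 54 infected
Step 9: +1 new -> 55 infected
Step 10: +1 new -> 56 infected
Step 11: +0 new -> 56 infected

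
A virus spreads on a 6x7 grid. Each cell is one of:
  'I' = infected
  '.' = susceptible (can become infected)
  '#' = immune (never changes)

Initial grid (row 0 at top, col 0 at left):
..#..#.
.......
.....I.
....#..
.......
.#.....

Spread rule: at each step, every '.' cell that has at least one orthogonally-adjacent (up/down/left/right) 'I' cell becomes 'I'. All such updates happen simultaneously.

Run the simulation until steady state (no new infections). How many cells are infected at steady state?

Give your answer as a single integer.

Step 0 (initial): 1 infected
Step 1: +4 new -> 5 infected
Step 2: +5 new -> 10 infected
Step 3: +8 new -> 18 infected
Step 4: +7 new -> 25 infected
Step 5: +5 new -> 30 infected
Step 6: +5 new -> 35 infected
Step 7: +2 new -> 37 infected
Step 8: +1 new -> 38 infected
Step 9: +0 new -> 38 infected

Answer: 38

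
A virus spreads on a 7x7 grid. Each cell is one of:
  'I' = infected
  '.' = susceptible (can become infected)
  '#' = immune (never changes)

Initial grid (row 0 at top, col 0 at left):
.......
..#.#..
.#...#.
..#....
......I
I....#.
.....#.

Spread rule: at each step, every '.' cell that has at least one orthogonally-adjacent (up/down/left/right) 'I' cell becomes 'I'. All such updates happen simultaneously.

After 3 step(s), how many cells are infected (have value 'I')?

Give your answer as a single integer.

Answer: 25

Derivation:
Step 0 (initial): 2 infected
Step 1: +6 new -> 8 infected
Step 2: +8 new -> 16 infected
Step 3: +9 new -> 25 infected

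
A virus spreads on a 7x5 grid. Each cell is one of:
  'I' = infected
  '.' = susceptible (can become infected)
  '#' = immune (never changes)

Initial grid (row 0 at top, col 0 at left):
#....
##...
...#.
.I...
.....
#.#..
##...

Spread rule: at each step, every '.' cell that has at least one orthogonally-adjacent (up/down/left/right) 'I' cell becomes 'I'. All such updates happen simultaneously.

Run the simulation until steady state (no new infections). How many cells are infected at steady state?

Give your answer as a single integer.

Step 0 (initial): 1 infected
Step 1: +4 new -> 5 infected
Step 2: +6 new -> 11 infected
Step 3: +3 new -> 14 infected
Step 4: +5 new -> 19 infected
Step 5: +5 new -> 24 infected
Step 6: +3 new -> 27 infected
Step 7: +0 new -> 27 infected

Answer: 27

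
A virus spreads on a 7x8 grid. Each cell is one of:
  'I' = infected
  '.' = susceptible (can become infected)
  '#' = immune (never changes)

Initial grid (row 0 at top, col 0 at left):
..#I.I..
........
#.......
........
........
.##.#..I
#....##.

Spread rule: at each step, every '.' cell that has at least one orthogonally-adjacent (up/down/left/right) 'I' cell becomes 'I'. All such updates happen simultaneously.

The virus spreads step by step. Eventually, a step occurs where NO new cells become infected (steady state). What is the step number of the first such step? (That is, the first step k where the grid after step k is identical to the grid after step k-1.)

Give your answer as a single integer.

Answer: 9

Derivation:
Step 0 (initial): 3 infected
Step 1: +7 new -> 10 infected
Step 2: +9 new -> 19 infected
Step 3: +10 new -> 29 infected
Step 4: +7 new -> 36 infected
Step 5: +4 new -> 40 infected
Step 6: +3 new -> 43 infected
Step 7: +3 new -> 46 infected
Step 8: +2 new -> 48 infected
Step 9: +0 new -> 48 infected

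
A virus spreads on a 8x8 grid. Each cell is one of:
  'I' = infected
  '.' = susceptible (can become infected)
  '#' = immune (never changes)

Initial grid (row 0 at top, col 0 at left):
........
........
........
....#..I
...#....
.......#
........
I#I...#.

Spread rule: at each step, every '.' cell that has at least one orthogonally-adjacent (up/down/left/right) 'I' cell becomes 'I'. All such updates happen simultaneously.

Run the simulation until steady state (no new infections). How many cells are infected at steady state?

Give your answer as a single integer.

Answer: 59

Derivation:
Step 0 (initial): 3 infected
Step 1: +6 new -> 9 infected
Step 2: +9 new -> 18 infected
Step 3: +11 new -> 29 infected
Step 4: +11 new -> 40 infected
Step 5: +8 new -> 48 infected
Step 6: +6 new -> 54 infected
Step 7: +4 new -> 58 infected
Step 8: +1 new -> 59 infected
Step 9: +0 new -> 59 infected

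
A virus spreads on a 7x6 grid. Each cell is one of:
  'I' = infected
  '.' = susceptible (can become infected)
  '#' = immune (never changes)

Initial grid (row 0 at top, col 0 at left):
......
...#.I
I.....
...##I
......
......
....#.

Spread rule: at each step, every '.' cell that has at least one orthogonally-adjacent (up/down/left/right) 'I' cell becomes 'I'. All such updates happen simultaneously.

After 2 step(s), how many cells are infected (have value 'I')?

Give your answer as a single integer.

Answer: 19

Derivation:
Step 0 (initial): 3 infected
Step 1: +7 new -> 10 infected
Step 2: +9 new -> 19 infected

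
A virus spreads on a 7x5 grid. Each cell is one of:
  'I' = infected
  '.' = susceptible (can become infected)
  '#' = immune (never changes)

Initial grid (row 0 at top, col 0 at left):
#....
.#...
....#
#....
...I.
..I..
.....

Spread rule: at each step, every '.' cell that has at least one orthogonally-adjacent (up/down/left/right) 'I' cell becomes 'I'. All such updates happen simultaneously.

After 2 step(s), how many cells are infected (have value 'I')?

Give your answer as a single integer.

Answer: 16

Derivation:
Step 0 (initial): 2 infected
Step 1: +6 new -> 8 infected
Step 2: +8 new -> 16 infected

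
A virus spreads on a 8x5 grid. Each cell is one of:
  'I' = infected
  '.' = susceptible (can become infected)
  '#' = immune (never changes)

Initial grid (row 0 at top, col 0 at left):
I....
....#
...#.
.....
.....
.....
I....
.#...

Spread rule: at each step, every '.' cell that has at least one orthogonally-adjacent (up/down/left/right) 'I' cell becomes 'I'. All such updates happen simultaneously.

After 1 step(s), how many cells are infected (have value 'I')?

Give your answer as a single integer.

Answer: 7

Derivation:
Step 0 (initial): 2 infected
Step 1: +5 new -> 7 infected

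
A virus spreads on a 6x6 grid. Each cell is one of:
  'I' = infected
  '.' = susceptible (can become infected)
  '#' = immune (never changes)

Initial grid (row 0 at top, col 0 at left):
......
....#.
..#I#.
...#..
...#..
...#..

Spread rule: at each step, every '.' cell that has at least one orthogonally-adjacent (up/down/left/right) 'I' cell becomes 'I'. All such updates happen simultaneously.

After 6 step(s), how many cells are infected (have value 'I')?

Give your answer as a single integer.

Step 0 (initial): 1 infected
Step 1: +1 new -> 2 infected
Step 2: +2 new -> 4 infected
Step 3: +3 new -> 7 infected
Step 4: +4 new -> 11 infected
Step 5: +4 new -> 15 infected
Step 6: +4 new -> 19 infected

Answer: 19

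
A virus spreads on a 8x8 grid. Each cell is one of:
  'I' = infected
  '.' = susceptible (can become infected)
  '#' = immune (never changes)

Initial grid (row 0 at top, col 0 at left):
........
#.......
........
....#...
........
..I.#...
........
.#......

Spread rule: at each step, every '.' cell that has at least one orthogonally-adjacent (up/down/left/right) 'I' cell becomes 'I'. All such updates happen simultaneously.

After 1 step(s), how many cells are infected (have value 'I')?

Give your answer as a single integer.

Step 0 (initial): 1 infected
Step 1: +4 new -> 5 infected

Answer: 5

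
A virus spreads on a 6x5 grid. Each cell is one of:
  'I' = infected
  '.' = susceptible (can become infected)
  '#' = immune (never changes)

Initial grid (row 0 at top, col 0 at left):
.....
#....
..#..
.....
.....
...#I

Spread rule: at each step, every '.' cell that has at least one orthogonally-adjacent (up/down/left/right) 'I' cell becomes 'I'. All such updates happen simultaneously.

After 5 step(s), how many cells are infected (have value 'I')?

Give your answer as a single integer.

Step 0 (initial): 1 infected
Step 1: +1 new -> 2 infected
Step 2: +2 new -> 4 infected
Step 3: +3 new -> 7 infected
Step 4: +5 new -> 12 infected
Step 5: +5 new -> 17 infected

Answer: 17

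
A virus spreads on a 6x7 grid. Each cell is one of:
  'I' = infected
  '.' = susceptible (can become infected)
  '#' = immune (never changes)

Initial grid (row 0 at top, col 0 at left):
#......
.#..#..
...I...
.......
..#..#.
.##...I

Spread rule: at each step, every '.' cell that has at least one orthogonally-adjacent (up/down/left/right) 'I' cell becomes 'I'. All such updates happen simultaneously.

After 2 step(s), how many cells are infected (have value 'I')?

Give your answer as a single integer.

Step 0 (initial): 2 infected
Step 1: +6 new -> 8 infected
Step 2: +9 new -> 17 infected

Answer: 17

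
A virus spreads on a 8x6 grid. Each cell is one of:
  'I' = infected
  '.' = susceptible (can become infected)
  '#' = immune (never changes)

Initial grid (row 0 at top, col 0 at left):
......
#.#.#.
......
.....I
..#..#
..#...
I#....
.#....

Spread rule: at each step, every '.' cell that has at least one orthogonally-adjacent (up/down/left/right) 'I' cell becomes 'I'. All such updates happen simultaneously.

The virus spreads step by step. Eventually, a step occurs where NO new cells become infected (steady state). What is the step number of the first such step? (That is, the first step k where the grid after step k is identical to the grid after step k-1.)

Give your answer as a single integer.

Answer: 9

Derivation:
Step 0 (initial): 2 infected
Step 1: +4 new -> 6 infected
Step 2: +6 new -> 12 infected
Step 3: +7 new -> 19 infected
Step 4: +8 new -> 27 infected
Step 5: +5 new -> 32 infected
Step 6: +5 new -> 37 infected
Step 7: +2 new -> 39 infected
Step 8: +1 new -> 40 infected
Step 9: +0 new -> 40 infected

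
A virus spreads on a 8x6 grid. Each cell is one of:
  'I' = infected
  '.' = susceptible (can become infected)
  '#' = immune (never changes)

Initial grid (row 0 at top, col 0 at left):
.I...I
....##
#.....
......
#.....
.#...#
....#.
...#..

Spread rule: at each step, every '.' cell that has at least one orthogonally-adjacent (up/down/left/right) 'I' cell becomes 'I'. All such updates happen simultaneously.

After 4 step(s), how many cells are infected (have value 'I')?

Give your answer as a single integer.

Answer: 17

Derivation:
Step 0 (initial): 2 infected
Step 1: +4 new -> 6 infected
Step 2: +4 new -> 10 infected
Step 3: +3 new -> 13 infected
Step 4: +4 new -> 17 infected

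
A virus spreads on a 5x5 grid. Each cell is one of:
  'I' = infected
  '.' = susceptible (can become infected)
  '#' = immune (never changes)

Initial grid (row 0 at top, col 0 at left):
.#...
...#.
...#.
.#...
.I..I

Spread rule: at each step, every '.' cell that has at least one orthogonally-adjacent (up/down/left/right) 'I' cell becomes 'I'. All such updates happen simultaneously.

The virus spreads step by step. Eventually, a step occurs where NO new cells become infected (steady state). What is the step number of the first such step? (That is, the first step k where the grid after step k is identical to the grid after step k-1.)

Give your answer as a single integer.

Answer: 6

Derivation:
Step 0 (initial): 2 infected
Step 1: +4 new -> 6 infected
Step 2: +4 new -> 10 infected
Step 3: +3 new -> 13 infected
Step 4: +4 new -> 17 infected
Step 5: +4 new -> 21 infected
Step 6: +0 new -> 21 infected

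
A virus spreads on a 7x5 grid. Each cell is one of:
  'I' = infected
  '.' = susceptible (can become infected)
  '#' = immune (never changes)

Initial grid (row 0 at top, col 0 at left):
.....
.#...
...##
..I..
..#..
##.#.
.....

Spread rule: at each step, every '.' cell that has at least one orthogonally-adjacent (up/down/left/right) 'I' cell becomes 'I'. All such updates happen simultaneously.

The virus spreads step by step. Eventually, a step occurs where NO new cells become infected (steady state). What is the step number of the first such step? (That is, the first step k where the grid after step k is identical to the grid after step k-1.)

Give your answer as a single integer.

Answer: 10

Derivation:
Step 0 (initial): 1 infected
Step 1: +3 new -> 4 infected
Step 2: +6 new -> 10 infected
Step 3: +5 new -> 15 infected
Step 4: +5 new -> 20 infected
Step 5: +3 new -> 23 infected
Step 6: +1 new -> 24 infected
Step 7: +1 new -> 25 infected
Step 8: +2 new -> 27 infected
Step 9: +1 new -> 28 infected
Step 10: +0 new -> 28 infected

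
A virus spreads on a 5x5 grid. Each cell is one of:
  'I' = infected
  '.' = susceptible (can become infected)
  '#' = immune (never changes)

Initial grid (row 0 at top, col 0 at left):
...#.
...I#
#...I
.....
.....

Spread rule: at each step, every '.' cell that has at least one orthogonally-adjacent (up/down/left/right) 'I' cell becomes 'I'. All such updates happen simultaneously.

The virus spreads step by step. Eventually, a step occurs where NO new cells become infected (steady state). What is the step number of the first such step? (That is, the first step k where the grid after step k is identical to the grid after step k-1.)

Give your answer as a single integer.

Step 0 (initial): 2 infected
Step 1: +3 new -> 5 infected
Step 2: +5 new -> 10 infected
Step 3: +5 new -> 15 infected
Step 4: +3 new -> 18 infected
Step 5: +2 new -> 20 infected
Step 6: +1 new -> 21 infected
Step 7: +0 new -> 21 infected

Answer: 7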